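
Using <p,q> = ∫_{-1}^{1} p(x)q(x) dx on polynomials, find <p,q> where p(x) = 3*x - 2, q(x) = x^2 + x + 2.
<p,q> = -22/3

Expand the product: p(x)·q(x) = 3*x^3 + x^2 + 4*x - 4.
∫_{-1}^{1} of each monomial x^k gives [2/(k+1) if k even, 0 if k odd]. Integrating term-by-term (or equivalently evaluating the antiderivative F(x) = 3*x^4/4 + x^3/3 + 2*x^2 - 4*x at the endpoints):
  F(1) − F(−1) = -11/12 − (77/12) = -22/3.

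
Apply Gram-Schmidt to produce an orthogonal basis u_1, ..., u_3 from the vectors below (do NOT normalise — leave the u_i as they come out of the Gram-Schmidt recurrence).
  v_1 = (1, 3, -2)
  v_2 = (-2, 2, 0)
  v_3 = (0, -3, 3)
Orthogonal basis:
  u_1 = (1, 3, -2)
  u_2 = (-16/7, 8/7, 4/7)
  u_3 = (1/2, 1/2, 1)

Apply the Gram-Schmidt recurrence
  u_1 = v_1
  u_i = v_i − Σ_{j<i} ((v_i · u_j) / (u_j · u_j)) · u_j.

Step by step this gives:
  u_1 = (1, 3, -2)
  u_2 = (-16/7, 8/7, 4/7)
  u_3 = (1/2, 1/2, 1)

Orthogonality check:
  u_2 · u_1 = 0 (should be 0)
  u_3 · u_1 = 0 (should be 0)
  u_3 · u_2 = 0 (should be 0)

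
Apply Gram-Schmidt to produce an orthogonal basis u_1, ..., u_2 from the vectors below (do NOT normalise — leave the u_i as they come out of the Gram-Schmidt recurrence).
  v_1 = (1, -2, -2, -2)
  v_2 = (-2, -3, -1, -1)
Orthogonal basis:
  u_1 = (1, -2, -2, -2)
  u_2 = (-34/13, -23/13, 3/13, 3/13)

Apply the Gram-Schmidt recurrence
  u_1 = v_1
  u_i = v_i − Σ_{j<i} ((v_i · u_j) / (u_j · u_j)) · u_j.

Step by step this gives:
  u_1 = (1, -2, -2, -2)
  u_2 = (-34/13, -23/13, 3/13, 3/13)

Orthogonality check:
  u_2 · u_1 = 0 (should be 0)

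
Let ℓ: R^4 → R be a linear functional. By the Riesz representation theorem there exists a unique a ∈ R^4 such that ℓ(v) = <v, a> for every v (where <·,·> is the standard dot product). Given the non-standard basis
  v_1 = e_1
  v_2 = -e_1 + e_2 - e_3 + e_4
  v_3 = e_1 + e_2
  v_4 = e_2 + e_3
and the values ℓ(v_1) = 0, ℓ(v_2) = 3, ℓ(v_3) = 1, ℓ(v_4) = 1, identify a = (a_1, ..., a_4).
a = (0, 1, 0, 2)

Write a = (a_1, ..., a_4) in the standard basis. For each basis vector v_i, ℓ(v_i) = <v_i, a> is a linear equation in the a_j's. Collect the n equations into a matrix system V a = ℓ, where row i of V is v_i (expressed in the standard basis). Since V is invertible (lower-triangular with 1s on the diagonal, up to permutation), solve by back-substitution:
  V =
[[1, 0, 0, 0],
 [-1, 1, -1, 1],
 [1, 1, 0, 0],
 [0, 1, 1, 0]]
  V a = (0, 3, 1, 1)
Solving gives a = (0, 1, 0, 2).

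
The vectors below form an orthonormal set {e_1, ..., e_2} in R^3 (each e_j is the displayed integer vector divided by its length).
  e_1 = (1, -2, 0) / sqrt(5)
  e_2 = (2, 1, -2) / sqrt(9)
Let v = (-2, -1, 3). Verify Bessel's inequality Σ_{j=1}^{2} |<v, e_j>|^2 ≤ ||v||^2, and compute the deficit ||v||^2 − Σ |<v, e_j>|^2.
Σ |<v, e_j>|^2 = 121/9; ||v||^2 = 14; deficit = 5/9

Write each e_j = u_j / sqrt(<u_j, u_j>) where u_j is the displayed integer vector. Then <v, e_j> = <v, u_j> / sqrt(<u_j, u_j>), so |<v, e_j>|^2 = <v, u_j>^2 / <u_j, u_j>.
Coefficients: <v, e_1> = 0/sqrt(5), <v, e_2> = -11/sqrt(9).
Square and sum: Σ |<v, e_j>|^2 = 121/9.
Compute ||v||^2 = v·v = 14.
Deficit = 14 − 121/9 = 5/9 ≥ 0, confirming Bessel's inequality. (The deficit equals ||v − Σ <v,e_j> e_j||^2, the squared distance from v to span{e_j}.)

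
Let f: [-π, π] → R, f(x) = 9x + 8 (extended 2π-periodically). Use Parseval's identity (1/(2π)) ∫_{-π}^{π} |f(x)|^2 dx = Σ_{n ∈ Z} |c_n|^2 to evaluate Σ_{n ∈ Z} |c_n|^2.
Σ |c_n|^2 = 27π^2 + 64

Expand and integrate term by term over [-π, π]:
  ∫ (9x)^2 dx = 81·(2π^3/3); ∫ 2·9·(8)·x dx = 0 (odd integrand); ∫ 8^2 dx = 64·2π.
So (1/(2π)) ∫_{-π}^{π} (9x + 8)^2 dx = 81π^2/3 + 64 = 27π^2 + 64.
Parseval ⇒ Σ |c_n|^2 = 27π^2 + 64.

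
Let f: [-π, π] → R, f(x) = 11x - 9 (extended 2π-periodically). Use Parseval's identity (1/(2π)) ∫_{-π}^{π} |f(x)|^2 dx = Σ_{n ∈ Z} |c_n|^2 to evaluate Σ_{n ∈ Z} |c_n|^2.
Σ |c_n|^2 = 121π^2/3 + 81

Expand and integrate term by term over [-π, π]:
  ∫ (11x)^2 dx = 121·(2π^3/3); ∫ 2·11·(-9)·x dx = 0 (odd integrand); ∫ (-9)^2 dx = 81·2π.
So (1/(2π)) ∫_{-π}^{π} (11x - 9)^2 dx = 121π^2/3 + 81 = 121π^2/3 + 81.
Parseval ⇒ Σ |c_n|^2 = 121π^2/3 + 81.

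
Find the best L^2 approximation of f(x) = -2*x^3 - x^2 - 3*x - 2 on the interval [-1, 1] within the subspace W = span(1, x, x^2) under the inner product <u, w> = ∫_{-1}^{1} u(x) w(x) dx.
g(x) = -x^2 - 21*x/5 - 2

The best approximation g ∈ W is the orthogonal projection of f onto W. Writing g = a_0 + a_1 x + a_2 x^2, the coefficients solve the normal equations G · a = b where
  G_{ij} = <φ_i, φ_j> and b_i = <f, φ_i>, with φ_0 = 1, φ_1 = x, φ_2 = x^2.
G =
  [2, 0, 2/3]
  [0, 2/3, 0]
  [2/3, 0, 2/5],
b = (-14/3, -14/5, -26/15).
Solving gives a_0 = -2, a_1 = -21/5, a_2 = -1, so
  g(x) = -x^2 - 21*x/5 - 2.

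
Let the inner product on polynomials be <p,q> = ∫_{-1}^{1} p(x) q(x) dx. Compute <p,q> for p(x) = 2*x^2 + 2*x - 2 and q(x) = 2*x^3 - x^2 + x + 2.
<p,q> = -28/15

Expand the product: p(x)·q(x) = 4*x^5 + 2*x^4 - 4*x^3 + 8*x^2 + 2*x - 4.
∫_{-1}^{1} of each monomial x^k gives [2/(k+1) if k even, 0 if k odd]. Integrating term-by-term (or equivalently evaluating the antiderivative F(x) = 2*x^6/3 + 2*x^5/5 - x^4 + 8*x^3/3 + x^2 - 4*x at the endpoints):
  F(1) − F(−1) = -4/15 − (8/5) = -28/15.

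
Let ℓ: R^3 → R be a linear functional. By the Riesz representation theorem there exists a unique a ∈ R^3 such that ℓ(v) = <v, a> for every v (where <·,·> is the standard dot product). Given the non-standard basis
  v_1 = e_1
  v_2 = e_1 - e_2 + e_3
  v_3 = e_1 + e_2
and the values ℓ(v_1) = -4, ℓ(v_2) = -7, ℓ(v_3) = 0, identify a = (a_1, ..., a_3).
a = (-4, 4, 1)

Write a = (a_1, ..., a_3) in the standard basis. For each basis vector v_i, ℓ(v_i) = <v_i, a> is a linear equation in the a_j's. Collect the n equations into a matrix system V a = ℓ, where row i of V is v_i (expressed in the standard basis). Since V is invertible (lower-triangular with 1s on the diagonal, up to permutation), solve by back-substitution:
  V =
[[1, 0, 0],
 [1, -1, 1],
 [1, 1, 0]]
  V a = (-4, -7, 0)
Solving gives a = (-4, 4, 1).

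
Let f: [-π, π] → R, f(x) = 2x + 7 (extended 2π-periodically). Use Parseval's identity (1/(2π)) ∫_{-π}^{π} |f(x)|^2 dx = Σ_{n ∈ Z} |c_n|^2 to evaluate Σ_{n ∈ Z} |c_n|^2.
Σ |c_n|^2 = 4π^2/3 + 49

Expand and integrate term by term over [-π, π]:
  ∫ (2x)^2 dx = 4·(2π^3/3); ∫ 2·2·(7)·x dx = 0 (odd integrand); ∫ 7^2 dx = 49·2π.
So (1/(2π)) ∫_{-π}^{π} (2x + 7)^2 dx = 4π^2/3 + 49 = 4π^2/3 + 49.
Parseval ⇒ Σ |c_n|^2 = 4π^2/3 + 49.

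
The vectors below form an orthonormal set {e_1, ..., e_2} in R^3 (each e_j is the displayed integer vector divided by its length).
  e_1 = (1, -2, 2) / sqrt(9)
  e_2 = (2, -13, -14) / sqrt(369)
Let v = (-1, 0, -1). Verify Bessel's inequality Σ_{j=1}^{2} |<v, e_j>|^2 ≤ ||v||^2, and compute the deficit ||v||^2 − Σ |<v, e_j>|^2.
Σ |<v, e_j>|^2 = 57/41; ||v||^2 = 2; deficit = 25/41

Write each e_j = u_j / sqrt(<u_j, u_j>) where u_j is the displayed integer vector. Then <v, e_j> = <v, u_j> / sqrt(<u_j, u_j>), so |<v, e_j>|^2 = <v, u_j>^2 / <u_j, u_j>.
Coefficients: <v, e_1> = -3/sqrt(9), <v, e_2> = 12/sqrt(369).
Square and sum: Σ |<v, e_j>|^2 = 57/41.
Compute ||v||^2 = v·v = 2.
Deficit = 2 − 57/41 = 25/41 ≥ 0, confirming Bessel's inequality. (The deficit equals ||v − Σ <v,e_j> e_j||^2, the squared distance from v to span{e_j}.)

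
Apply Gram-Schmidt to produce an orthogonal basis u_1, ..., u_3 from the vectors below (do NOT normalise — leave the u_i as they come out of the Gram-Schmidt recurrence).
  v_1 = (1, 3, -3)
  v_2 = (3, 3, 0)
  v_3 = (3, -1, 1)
Orthogonal basis:
  u_1 = (1, 3, -3)
  u_2 = (45/19, 21/19, 36/19)
  u_3 = (15/11, -15/11, -10/11)

Apply the Gram-Schmidt recurrence
  u_1 = v_1
  u_i = v_i − Σ_{j<i} ((v_i · u_j) / (u_j · u_j)) · u_j.

Step by step this gives:
  u_1 = (1, 3, -3)
  u_2 = (45/19, 21/19, 36/19)
  u_3 = (15/11, -15/11, -10/11)

Orthogonality check:
  u_2 · u_1 = 0 (should be 0)
  u_3 · u_1 = 0 (should be 0)
  u_3 · u_2 = 0 (should be 0)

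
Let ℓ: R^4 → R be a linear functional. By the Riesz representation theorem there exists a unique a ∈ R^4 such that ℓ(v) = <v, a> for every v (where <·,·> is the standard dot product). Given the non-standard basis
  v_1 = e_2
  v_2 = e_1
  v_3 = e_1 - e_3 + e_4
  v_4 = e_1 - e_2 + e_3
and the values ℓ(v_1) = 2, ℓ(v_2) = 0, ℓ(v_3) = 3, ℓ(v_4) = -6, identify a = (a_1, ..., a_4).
a = (0, 2, -4, -1)

Write a = (a_1, ..., a_4) in the standard basis. For each basis vector v_i, ℓ(v_i) = <v_i, a> is a linear equation in the a_j's. Collect the n equations into a matrix system V a = ℓ, where row i of V is v_i (expressed in the standard basis). Since V is invertible (lower-triangular with 1s on the diagonal, up to permutation), solve by back-substitution:
  V =
[[0, 1, 0, 0],
 [1, 0, 0, 0],
 [1, 0, -1, 1],
 [1, -1, 1, 0]]
  V a = (2, 0, 3, -6)
Solving gives a = (0, 2, -4, -1).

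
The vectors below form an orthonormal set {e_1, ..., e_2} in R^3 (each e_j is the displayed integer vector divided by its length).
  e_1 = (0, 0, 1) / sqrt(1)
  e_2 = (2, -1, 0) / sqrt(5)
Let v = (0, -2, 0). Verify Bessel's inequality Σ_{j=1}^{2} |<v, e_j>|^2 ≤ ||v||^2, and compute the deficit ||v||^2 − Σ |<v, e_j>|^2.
Σ |<v, e_j>|^2 = 4/5; ||v||^2 = 4; deficit = 16/5

Write each e_j = u_j / sqrt(<u_j, u_j>) where u_j is the displayed integer vector. Then <v, e_j> = <v, u_j> / sqrt(<u_j, u_j>), so |<v, e_j>|^2 = <v, u_j>^2 / <u_j, u_j>.
Coefficients: <v, e_1> = 0/sqrt(1), <v, e_2> = 2/sqrt(5).
Square and sum: Σ |<v, e_j>|^2 = 4/5.
Compute ||v||^2 = v·v = 4.
Deficit = 4 − 4/5 = 16/5 ≥ 0, confirming Bessel's inequality. (The deficit equals ||v − Σ <v,e_j> e_j||^2, the squared distance from v to span{e_j}.)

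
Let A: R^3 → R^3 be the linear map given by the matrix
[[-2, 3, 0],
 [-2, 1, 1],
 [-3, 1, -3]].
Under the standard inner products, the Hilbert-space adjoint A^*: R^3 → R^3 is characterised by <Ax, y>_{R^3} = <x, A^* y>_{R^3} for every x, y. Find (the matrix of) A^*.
A^* = A^T =
[[-2, -2, -3],
 [3, 1, 1],
 [0, 1, -3]]

For real matrices with standard dot products, the defining identity <Ax, y> = <x, A^* y> gives (Ax)^T y = x^T (A^*) y, i.e. x^T A^T y = x^T (A^*) y. Since this holds for all x, y, we must have A^* = A^T. Therefore
A^* =
[[-2, -2, -3],
 [3, 1, 1],
 [0, 1, -3]].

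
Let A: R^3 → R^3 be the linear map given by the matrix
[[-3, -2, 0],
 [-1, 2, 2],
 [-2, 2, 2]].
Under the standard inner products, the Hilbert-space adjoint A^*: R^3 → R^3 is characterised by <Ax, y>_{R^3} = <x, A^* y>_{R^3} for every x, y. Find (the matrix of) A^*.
A^* = A^T =
[[-3, -1, -2],
 [-2, 2, 2],
 [0, 2, 2]]

For real matrices with standard dot products, the defining identity <Ax, y> = <x, A^* y> gives (Ax)^T y = x^T (A^*) y, i.e. x^T A^T y = x^T (A^*) y. Since this holds for all x, y, we must have A^* = A^T. Therefore
A^* =
[[-3, -1, -2],
 [-2, 2, 2],
 [0, 2, 2]].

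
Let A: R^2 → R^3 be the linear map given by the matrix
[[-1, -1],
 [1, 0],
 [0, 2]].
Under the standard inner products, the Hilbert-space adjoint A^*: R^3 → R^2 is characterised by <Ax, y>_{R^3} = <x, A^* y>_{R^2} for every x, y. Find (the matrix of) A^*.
A^* = A^T =
[[-1, 1, 0],
 [-1, 0, 2]]

For real matrices with standard dot products, the defining identity <Ax, y> = <x, A^* y> gives (Ax)^T y = x^T (A^*) y, i.e. x^T A^T y = x^T (A^*) y. Since this holds for all x, y, we must have A^* = A^T. Therefore
A^* =
[[-1, 1, 0],
 [-1, 0, 2]].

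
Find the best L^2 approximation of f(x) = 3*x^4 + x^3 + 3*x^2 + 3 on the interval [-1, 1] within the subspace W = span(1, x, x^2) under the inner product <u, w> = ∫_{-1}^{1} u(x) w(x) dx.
g(x) = 39*x^2/7 + 3*x/5 + 96/35

The best approximation g ∈ W is the orthogonal projection of f onto W. Writing g = a_0 + a_1 x + a_2 x^2, the coefficients solve the normal equations G · a = b where
  G_{ij} = <φ_i, φ_j> and b_i = <f, φ_i>, with φ_0 = 1, φ_1 = x, φ_2 = x^2.
G =
  [2, 0, 2/3]
  [0, 2/3, 0]
  [2/3, 0, 2/5],
b = (46/5, 2/5, 142/35).
Solving gives a_0 = 96/35, a_1 = 3/5, a_2 = 39/7, so
  g(x) = 39*x^2/7 + 3*x/5 + 96/35.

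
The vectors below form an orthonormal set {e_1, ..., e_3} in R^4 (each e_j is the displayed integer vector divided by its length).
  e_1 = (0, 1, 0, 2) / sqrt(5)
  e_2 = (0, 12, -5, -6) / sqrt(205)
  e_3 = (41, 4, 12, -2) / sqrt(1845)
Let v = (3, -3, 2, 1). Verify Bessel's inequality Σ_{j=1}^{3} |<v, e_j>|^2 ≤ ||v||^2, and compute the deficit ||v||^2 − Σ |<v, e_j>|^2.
Σ |<v, e_j>|^2 = 1034/45; ||v||^2 = 23; deficit = 1/45

Write each e_j = u_j / sqrt(<u_j, u_j>) where u_j is the displayed integer vector. Then <v, e_j> = <v, u_j> / sqrt(<u_j, u_j>), so |<v, e_j>|^2 = <v, u_j>^2 / <u_j, u_j>.
Coefficients: <v, e_1> = -1/sqrt(5), <v, e_2> = -52/sqrt(205), <v, e_3> = 133/sqrt(1845).
Square and sum: Σ |<v, e_j>|^2 = 1034/45.
Compute ||v||^2 = v·v = 23.
Deficit = 23 − 1034/45 = 1/45 ≥ 0, confirming Bessel's inequality. (The deficit equals ||v − Σ <v,e_j> e_j||^2, the squared distance from v to span{e_j}.)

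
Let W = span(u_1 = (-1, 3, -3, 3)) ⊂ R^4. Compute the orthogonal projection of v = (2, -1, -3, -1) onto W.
proj_W(v) = (-1/28, 3/28, -3/28, 3/28)

Set up U = [u_1 | ... | u_1] ∈ R^(4×1). The projector onto W = col(U) is P = U (U^T U)^(-1) U^T.
Compute U^T U =
  [28],
and U^T v = (1).
Solve U^T U · c = U^T v for the coefficients: c = (1/28). The projection is proj_W(v) = U c.
Check: (v - proj_W(v)) · u_1 = 0  (should be 0).
Result: proj_W(v) = (-1/28, 3/28, -3/28, 3/28).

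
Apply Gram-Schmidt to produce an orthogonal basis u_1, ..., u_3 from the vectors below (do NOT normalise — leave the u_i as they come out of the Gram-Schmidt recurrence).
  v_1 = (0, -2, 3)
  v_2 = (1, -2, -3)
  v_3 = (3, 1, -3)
Orthogonal basis:
  u_1 = (0, -2, 3)
  u_2 = (1, -36/13, -24/13)
  u_3 = (396/157, 99/157, 66/157)

Apply the Gram-Schmidt recurrence
  u_1 = v_1
  u_i = v_i − Σ_{j<i} ((v_i · u_j) / (u_j · u_j)) · u_j.

Step by step this gives:
  u_1 = (0, -2, 3)
  u_2 = (1, -36/13, -24/13)
  u_3 = (396/157, 99/157, 66/157)

Orthogonality check:
  u_2 · u_1 = 0 (should be 0)
  u_3 · u_1 = 0 (should be 0)
  u_3 · u_2 = 0 (should be 0)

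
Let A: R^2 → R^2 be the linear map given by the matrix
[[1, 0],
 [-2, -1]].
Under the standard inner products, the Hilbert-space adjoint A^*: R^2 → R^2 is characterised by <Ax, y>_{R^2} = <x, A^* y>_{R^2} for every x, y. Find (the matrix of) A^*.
A^* = A^T =
[[1, -2],
 [0, -1]]

For real matrices with standard dot products, the defining identity <Ax, y> = <x, A^* y> gives (Ax)^T y = x^T (A^*) y, i.e. x^T A^T y = x^T (A^*) y. Since this holds for all x, y, we must have A^* = A^T. Therefore
A^* =
[[1, -2],
 [0, -1]].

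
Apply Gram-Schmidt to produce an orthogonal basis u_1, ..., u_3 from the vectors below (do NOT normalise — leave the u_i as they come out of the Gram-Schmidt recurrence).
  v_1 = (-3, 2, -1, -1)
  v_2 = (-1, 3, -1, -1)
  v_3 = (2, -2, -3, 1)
Orthogonal basis:
  u_1 = (-3, 2, -1, -1)
  u_2 = (6/5, 23/15, -4/15, -4/15)
  u_3 = (26/59, -52/59, -209/59, 27/59)

Apply the Gram-Schmidt recurrence
  u_1 = v_1
  u_i = v_i − Σ_{j<i} ((v_i · u_j) / (u_j · u_j)) · u_j.

Step by step this gives:
  u_1 = (-3, 2, -1, -1)
  u_2 = (6/5, 23/15, -4/15, -4/15)
  u_3 = (26/59, -52/59, -209/59, 27/59)

Orthogonality check:
  u_2 · u_1 = 0 (should be 0)
  u_3 · u_1 = 0 (should be 0)
  u_3 · u_2 = 0 (should be 0)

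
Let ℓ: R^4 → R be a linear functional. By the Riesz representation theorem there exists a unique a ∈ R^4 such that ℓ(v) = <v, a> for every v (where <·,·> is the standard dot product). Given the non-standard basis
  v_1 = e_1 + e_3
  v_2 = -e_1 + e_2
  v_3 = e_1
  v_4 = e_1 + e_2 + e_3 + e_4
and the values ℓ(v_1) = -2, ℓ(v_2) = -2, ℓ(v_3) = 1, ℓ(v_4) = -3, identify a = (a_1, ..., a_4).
a = (1, -1, -3, 0)

Write a = (a_1, ..., a_4) in the standard basis. For each basis vector v_i, ℓ(v_i) = <v_i, a> is a linear equation in the a_j's. Collect the n equations into a matrix system V a = ℓ, where row i of V is v_i (expressed in the standard basis). Since V is invertible (lower-triangular with 1s on the diagonal, up to permutation), solve by back-substitution:
  V =
[[1, 0, 1, 0],
 [-1, 1, 0, 0],
 [1, 0, 0, 0],
 [1, 1, 1, 1]]
  V a = (-2, -2, 1, -3)
Solving gives a = (1, -1, -3, 0).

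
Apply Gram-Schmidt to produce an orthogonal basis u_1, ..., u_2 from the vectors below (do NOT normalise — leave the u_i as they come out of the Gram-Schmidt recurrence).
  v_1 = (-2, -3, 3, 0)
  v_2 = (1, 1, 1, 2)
Orthogonal basis:
  u_1 = (-2, -3, 3, 0)
  u_2 = (9/11, 8/11, 14/11, 2)

Apply the Gram-Schmidt recurrence
  u_1 = v_1
  u_i = v_i − Σ_{j<i} ((v_i · u_j) / (u_j · u_j)) · u_j.

Step by step this gives:
  u_1 = (-2, -3, 3, 0)
  u_2 = (9/11, 8/11, 14/11, 2)

Orthogonality check:
  u_2 · u_1 = 0 (should be 0)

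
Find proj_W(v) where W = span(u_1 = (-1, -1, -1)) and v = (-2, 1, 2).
proj_W(v) = (1/3, 1/3, 1/3)

Set up U = [u_1 | ... | u_1] ∈ R^(3×1). The projector onto W = col(U) is P = U (U^T U)^(-1) U^T.
Compute U^T U =
  [3],
and U^T v = (-1).
Solve U^T U · c = U^T v for the coefficients: c = (-1/3). The projection is proj_W(v) = U c.
Check: (v - proj_W(v)) · u_1 = 0  (should be 0).
Result: proj_W(v) = (1/3, 1/3, 1/3).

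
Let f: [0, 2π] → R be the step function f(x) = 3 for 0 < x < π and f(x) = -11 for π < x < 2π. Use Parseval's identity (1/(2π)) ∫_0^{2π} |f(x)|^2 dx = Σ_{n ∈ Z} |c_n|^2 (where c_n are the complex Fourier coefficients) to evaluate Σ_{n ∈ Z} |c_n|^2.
Σ |c_n|^2 = 65

Parseval equates the L^2 energy of f (normalised by 1/(2π)) with the ℓ^2 sum of its Fourier coefficients: (1/(2π)) ∫_0^{2π} |f|^2 = Σ |c_n|^2.
Compute the left side: (1/(2π)) [∫_0^π 3^2 dx + ∫_π^{2π} (-11)^2 dx] = (1/(2π)) · (9π + 121π) = (9 + 121)/2 = 65.
So Σ_{n ∈ Z} |c_n|^2 = 65.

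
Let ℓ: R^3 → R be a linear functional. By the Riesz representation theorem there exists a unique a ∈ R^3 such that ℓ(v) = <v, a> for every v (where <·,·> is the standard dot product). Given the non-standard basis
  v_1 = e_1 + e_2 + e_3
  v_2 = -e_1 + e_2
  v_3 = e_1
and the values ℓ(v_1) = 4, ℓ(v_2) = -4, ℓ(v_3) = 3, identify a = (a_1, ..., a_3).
a = (3, -1, 2)

Write a = (a_1, ..., a_3) in the standard basis. For each basis vector v_i, ℓ(v_i) = <v_i, a> is a linear equation in the a_j's. Collect the n equations into a matrix system V a = ℓ, where row i of V is v_i (expressed in the standard basis). Since V is invertible (lower-triangular with 1s on the diagonal, up to permutation), solve by back-substitution:
  V =
[[1, 1, 1],
 [-1, 1, 0],
 [1, 0, 0]]
  V a = (4, -4, 3)
Solving gives a = (3, -1, 2).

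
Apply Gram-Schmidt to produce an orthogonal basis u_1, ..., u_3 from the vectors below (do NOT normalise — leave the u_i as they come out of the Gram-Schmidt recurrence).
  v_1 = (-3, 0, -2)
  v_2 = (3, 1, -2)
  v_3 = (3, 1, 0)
Orthogonal basis:
  u_1 = (-3, 0, -2)
  u_2 = (24/13, 1, -36/13)
  u_3 = (-12/157, 72/157, 18/157)

Apply the Gram-Schmidt recurrence
  u_1 = v_1
  u_i = v_i − Σ_{j<i} ((v_i · u_j) / (u_j · u_j)) · u_j.

Step by step this gives:
  u_1 = (-3, 0, -2)
  u_2 = (24/13, 1, -36/13)
  u_3 = (-12/157, 72/157, 18/157)

Orthogonality check:
  u_2 · u_1 = 0 (should be 0)
  u_3 · u_1 = 0 (should be 0)
  u_3 · u_2 = 0 (should be 0)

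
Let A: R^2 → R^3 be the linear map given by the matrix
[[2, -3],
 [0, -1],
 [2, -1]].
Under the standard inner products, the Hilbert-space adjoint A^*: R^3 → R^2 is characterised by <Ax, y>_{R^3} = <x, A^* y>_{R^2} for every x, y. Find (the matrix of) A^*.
A^* = A^T =
[[2, 0, 2],
 [-3, -1, -1]]

For real matrices with standard dot products, the defining identity <Ax, y> = <x, A^* y> gives (Ax)^T y = x^T (A^*) y, i.e. x^T A^T y = x^T (A^*) y. Since this holds for all x, y, we must have A^* = A^T. Therefore
A^* =
[[2, 0, 2],
 [-3, -1, -1]].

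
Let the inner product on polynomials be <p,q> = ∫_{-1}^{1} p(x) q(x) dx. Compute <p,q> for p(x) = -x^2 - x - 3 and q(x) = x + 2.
<p,q> = -14

Expand the product: p(x)·q(x) = -x^3 - 3*x^2 - 5*x - 6.
∫_{-1}^{1} of each monomial x^k gives [2/(k+1) if k even, 0 if k odd]. Integrating term-by-term (or equivalently evaluating the antiderivative F(x) = -x^4/4 - x^3 - 5*x^2/2 - 6*x at the endpoints):
  F(1) − F(−1) = -39/4 − (17/4) = -14.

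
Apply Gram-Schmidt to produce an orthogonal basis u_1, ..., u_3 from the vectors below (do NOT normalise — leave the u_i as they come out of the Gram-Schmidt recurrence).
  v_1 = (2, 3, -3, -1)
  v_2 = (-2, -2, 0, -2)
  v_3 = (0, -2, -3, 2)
Orthogonal basis:
  u_1 = (2, 3, -3, -1)
  u_2 = (-30/23, -22/23, -24/23, -54/23)
  u_3 = (-2/53, -111/53, -150/53, 113/53)

Apply the Gram-Schmidt recurrence
  u_1 = v_1
  u_i = v_i − Σ_{j<i} ((v_i · u_j) / (u_j · u_j)) · u_j.

Step by step this gives:
  u_1 = (2, 3, -3, -1)
  u_2 = (-30/23, -22/23, -24/23, -54/23)
  u_3 = (-2/53, -111/53, -150/53, 113/53)

Orthogonality check:
  u_2 · u_1 = 0 (should be 0)
  u_3 · u_1 = 0 (should be 0)
  u_3 · u_2 = 0 (should be 0)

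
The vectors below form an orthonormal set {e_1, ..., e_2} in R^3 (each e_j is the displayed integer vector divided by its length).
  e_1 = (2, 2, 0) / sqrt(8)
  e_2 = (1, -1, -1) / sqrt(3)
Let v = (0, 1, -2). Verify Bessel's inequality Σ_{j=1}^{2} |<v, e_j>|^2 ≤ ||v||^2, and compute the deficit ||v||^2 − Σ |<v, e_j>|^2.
Σ |<v, e_j>|^2 = 5/6; ||v||^2 = 5; deficit = 25/6

Write each e_j = u_j / sqrt(<u_j, u_j>) where u_j is the displayed integer vector. Then <v, e_j> = <v, u_j> / sqrt(<u_j, u_j>), so |<v, e_j>|^2 = <v, u_j>^2 / <u_j, u_j>.
Coefficients: <v, e_1> = 2/sqrt(8), <v, e_2> = 1/sqrt(3).
Square and sum: Σ |<v, e_j>|^2 = 5/6.
Compute ||v||^2 = v·v = 5.
Deficit = 5 − 5/6 = 25/6 ≥ 0, confirming Bessel's inequality. (The deficit equals ||v − Σ <v,e_j> e_j||^2, the squared distance from v to span{e_j}.)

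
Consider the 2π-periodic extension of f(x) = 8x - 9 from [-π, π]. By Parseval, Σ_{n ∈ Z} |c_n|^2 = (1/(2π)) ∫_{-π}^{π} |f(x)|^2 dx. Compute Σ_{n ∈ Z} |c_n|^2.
Σ |c_n|^2 = 64π^2/3 + 81

Expand and integrate term by term over [-π, π]:
  ∫ (8x)^2 dx = 64·(2π^3/3); ∫ 2·8·(-9)·x dx = 0 (odd integrand); ∫ (-9)^2 dx = 81·2π.
So (1/(2π)) ∫_{-π}^{π} (8x - 9)^2 dx = 64π^2/3 + 81 = 64π^2/3 + 81.
Parseval ⇒ Σ |c_n|^2 = 64π^2/3 + 81.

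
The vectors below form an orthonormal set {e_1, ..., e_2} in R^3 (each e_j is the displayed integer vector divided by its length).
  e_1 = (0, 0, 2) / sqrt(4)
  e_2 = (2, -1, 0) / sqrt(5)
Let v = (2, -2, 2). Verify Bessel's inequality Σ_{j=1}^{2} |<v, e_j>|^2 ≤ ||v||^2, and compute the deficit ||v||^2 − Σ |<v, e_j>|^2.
Σ |<v, e_j>|^2 = 56/5; ||v||^2 = 12; deficit = 4/5

Write each e_j = u_j / sqrt(<u_j, u_j>) where u_j is the displayed integer vector. Then <v, e_j> = <v, u_j> / sqrt(<u_j, u_j>), so |<v, e_j>|^2 = <v, u_j>^2 / <u_j, u_j>.
Coefficients: <v, e_1> = 4/sqrt(4), <v, e_2> = 6/sqrt(5).
Square and sum: Σ |<v, e_j>|^2 = 56/5.
Compute ||v||^2 = v·v = 12.
Deficit = 12 − 56/5 = 4/5 ≥ 0, confirming Bessel's inequality. (The deficit equals ||v − Σ <v,e_j> e_j||^2, the squared distance from v to span{e_j}.)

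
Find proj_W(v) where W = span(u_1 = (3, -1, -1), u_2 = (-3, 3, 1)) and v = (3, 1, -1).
proj_W(v) = (3, 1, -1)

Set up U = [u_1 | ... | u_2] ∈ R^(3×2). The projector onto W = col(U) is P = U (U^T U)^(-1) U^T.
Compute U^T U =
  [11, -13]
  [-13, 19],
and U^T v = (9, -7).
Solve U^T U · c = U^T v for the coefficients: c = (2, 1). The projection is proj_W(v) = U c.
Check: (v - proj_W(v)) · u_1 = 0  (should be 0).
Check: (v - proj_W(v)) · u_2 = 0  (should be 0).
Result: proj_W(v) = (3, 1, -1).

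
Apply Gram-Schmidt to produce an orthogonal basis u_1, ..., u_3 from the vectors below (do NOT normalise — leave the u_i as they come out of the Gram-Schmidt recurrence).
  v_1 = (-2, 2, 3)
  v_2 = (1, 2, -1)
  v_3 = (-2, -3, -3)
Orthogonal basis:
  u_1 = (-2, 2, 3)
  u_2 = (15/17, 36/17, -14/17)
  u_3 = (-248/101, 31/101, -186/101)

Apply the Gram-Schmidt recurrence
  u_1 = v_1
  u_i = v_i − Σ_{j<i} ((v_i · u_j) / (u_j · u_j)) · u_j.

Step by step this gives:
  u_1 = (-2, 2, 3)
  u_2 = (15/17, 36/17, -14/17)
  u_3 = (-248/101, 31/101, -186/101)

Orthogonality check:
  u_2 · u_1 = 0 (should be 0)
  u_3 · u_1 = 0 (should be 0)
  u_3 · u_2 = 0 (should be 0)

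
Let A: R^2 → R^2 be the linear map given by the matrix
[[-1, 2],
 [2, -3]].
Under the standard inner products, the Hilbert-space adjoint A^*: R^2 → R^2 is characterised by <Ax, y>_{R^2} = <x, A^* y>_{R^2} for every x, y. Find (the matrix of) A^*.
A^* = A^T =
[[-1, 2],
 [2, -3]]

For real matrices with standard dot products, the defining identity <Ax, y> = <x, A^* y> gives (Ax)^T y = x^T (A^*) y, i.e. x^T A^T y = x^T (A^*) y. Since this holds for all x, y, we must have A^* = A^T. Therefore
A^* =
[[-1, 2],
 [2, -3]].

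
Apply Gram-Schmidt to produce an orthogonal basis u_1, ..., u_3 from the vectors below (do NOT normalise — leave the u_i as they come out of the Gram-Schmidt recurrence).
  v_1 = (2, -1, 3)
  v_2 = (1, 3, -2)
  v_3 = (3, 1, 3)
Orthogonal basis:
  u_1 = (2, -1, 3)
  u_2 = (2, 5/2, -1/2)
  u_3 = (-1/3, 1/3, 1/3)

Apply the Gram-Schmidt recurrence
  u_1 = v_1
  u_i = v_i − Σ_{j<i} ((v_i · u_j) / (u_j · u_j)) · u_j.

Step by step this gives:
  u_1 = (2, -1, 3)
  u_2 = (2, 5/2, -1/2)
  u_3 = (-1/3, 1/3, 1/3)

Orthogonality check:
  u_2 · u_1 = 0 (should be 0)
  u_3 · u_1 = 0 (should be 0)
  u_3 · u_2 = 0 (should be 0)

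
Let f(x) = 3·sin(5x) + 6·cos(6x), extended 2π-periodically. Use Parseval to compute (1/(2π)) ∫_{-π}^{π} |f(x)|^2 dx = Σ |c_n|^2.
Σ |c_n|^2 = 45/2

Expand |f|^2 and use orthogonality of {sin(nx), cos(mx)} on [-π, π]:
  ∫_{-π}^{π} sin(nx)^2 dx = π, ∫ cos(mx)^2 dx = π, and cross terms integrate to 0.
So ∫_{-π}^{π} f(x)^2 dx = 3^2 · π + 6^2 · π = (9 + 36)π.
Divide by 2π: (9 + 36)/2 = 45/2.
By Parseval, this equals Σ |c_n|^2.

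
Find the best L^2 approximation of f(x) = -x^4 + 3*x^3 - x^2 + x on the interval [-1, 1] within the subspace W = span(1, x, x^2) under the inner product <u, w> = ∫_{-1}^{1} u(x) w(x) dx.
g(x) = -13*x^2/7 + 14*x/5 + 3/35

The best approximation g ∈ W is the orthogonal projection of f onto W. Writing g = a_0 + a_1 x + a_2 x^2, the coefficients solve the normal equations G · a = b where
  G_{ij} = <φ_i, φ_j> and b_i = <f, φ_i>, with φ_0 = 1, φ_1 = x, φ_2 = x^2.
G =
  [2, 0, 2/3]
  [0, 2/3, 0]
  [2/3, 0, 2/5],
b = (-16/15, 28/15, -24/35).
Solving gives a_0 = 3/35, a_1 = 14/5, a_2 = -13/7, so
  g(x) = -13*x^2/7 + 14*x/5 + 3/35.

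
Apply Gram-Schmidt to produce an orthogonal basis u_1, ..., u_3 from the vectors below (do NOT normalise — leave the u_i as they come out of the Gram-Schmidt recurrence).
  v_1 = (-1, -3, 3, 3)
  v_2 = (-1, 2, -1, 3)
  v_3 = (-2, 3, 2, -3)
Orthogonal basis:
  u_1 = (-1, -3, 3, 3)
  u_2 = (-27/28, 59/28, -31/28, 81/28)
  u_3 = (-1059/419, 964/419, 1205/419, -594/419)

Apply the Gram-Schmidt recurrence
  u_1 = v_1
  u_i = v_i − Σ_{j<i} ((v_i · u_j) / (u_j · u_j)) · u_j.

Step by step this gives:
  u_1 = (-1, -3, 3, 3)
  u_2 = (-27/28, 59/28, -31/28, 81/28)
  u_3 = (-1059/419, 964/419, 1205/419, -594/419)

Orthogonality check:
  u_2 · u_1 = 0 (should be 0)
  u_3 · u_1 = 0 (should be 0)
  u_3 · u_2 = 0 (should be 0)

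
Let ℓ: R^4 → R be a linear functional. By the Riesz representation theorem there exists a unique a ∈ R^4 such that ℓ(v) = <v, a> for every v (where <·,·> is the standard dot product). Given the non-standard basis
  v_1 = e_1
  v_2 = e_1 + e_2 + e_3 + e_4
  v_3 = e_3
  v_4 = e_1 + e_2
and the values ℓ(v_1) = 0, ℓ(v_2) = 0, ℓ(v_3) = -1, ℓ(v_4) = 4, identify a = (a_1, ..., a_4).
a = (0, 4, -1, -3)

Write a = (a_1, ..., a_4) in the standard basis. For each basis vector v_i, ℓ(v_i) = <v_i, a> is a linear equation in the a_j's. Collect the n equations into a matrix system V a = ℓ, where row i of V is v_i (expressed in the standard basis). Since V is invertible (lower-triangular with 1s on the diagonal, up to permutation), solve by back-substitution:
  V =
[[1, 0, 0, 0],
 [1, 1, 1, 1],
 [0, 0, 1, 0],
 [1, 1, 0, 0]]
  V a = (0, 0, -1, 4)
Solving gives a = (0, 4, -1, -3).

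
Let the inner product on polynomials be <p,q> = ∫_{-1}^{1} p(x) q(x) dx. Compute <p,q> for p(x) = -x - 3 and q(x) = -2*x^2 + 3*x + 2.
<p,q> = -10

Expand the product: p(x)·q(x) = 2*x^3 + 3*x^2 - 11*x - 6.
∫_{-1}^{1} of each monomial x^k gives [2/(k+1) if k even, 0 if k odd]. Integrating term-by-term (or equivalently evaluating the antiderivative F(x) = x^4/2 + x^3 - 11*x^2/2 - 6*x at the endpoints):
  F(1) − F(−1) = -10 − (0) = -10.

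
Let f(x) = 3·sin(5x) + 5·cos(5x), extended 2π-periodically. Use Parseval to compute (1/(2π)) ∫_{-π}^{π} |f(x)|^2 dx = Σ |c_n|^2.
Σ |c_n|^2 = 17

Expand |f|^2 and use orthogonality of {sin(nx), cos(mx)} on [-π, π]:
  ∫_{-π}^{π} sin(nx)^2 dx = π, ∫ cos(mx)^2 dx = π, and cross terms integrate to 0.
So ∫_{-π}^{π} f(x)^2 dx = 3^2 · π + 5^2 · π = (9 + 25)π.
Divide by 2π: (9 + 25)/2 = 17.
By Parseval, this equals Σ |c_n|^2.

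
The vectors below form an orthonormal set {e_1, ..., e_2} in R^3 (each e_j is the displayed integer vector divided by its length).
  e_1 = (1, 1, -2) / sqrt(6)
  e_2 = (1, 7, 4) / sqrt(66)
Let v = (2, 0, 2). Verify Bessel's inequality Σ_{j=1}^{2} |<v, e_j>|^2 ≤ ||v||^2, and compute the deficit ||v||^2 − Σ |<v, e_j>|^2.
Σ |<v, e_j>|^2 = 24/11; ||v||^2 = 8; deficit = 64/11

Write each e_j = u_j / sqrt(<u_j, u_j>) where u_j is the displayed integer vector. Then <v, e_j> = <v, u_j> / sqrt(<u_j, u_j>), so |<v, e_j>|^2 = <v, u_j>^2 / <u_j, u_j>.
Coefficients: <v, e_1> = -2/sqrt(6), <v, e_2> = 10/sqrt(66).
Square and sum: Σ |<v, e_j>|^2 = 24/11.
Compute ||v||^2 = v·v = 8.
Deficit = 8 − 24/11 = 64/11 ≥ 0, confirming Bessel's inequality. (The deficit equals ||v − Σ <v,e_j> e_j||^2, the squared distance from v to span{e_j}.)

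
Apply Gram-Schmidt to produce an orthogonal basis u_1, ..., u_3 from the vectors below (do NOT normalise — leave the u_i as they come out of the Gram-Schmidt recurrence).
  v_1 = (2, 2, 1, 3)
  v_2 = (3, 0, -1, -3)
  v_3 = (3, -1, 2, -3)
Orthogonal basis:
  u_1 = (2, 2, 1, 3)
  u_2 = (31/9, 4/9, -7/9, -7/3)
  u_3 = (68/163, -170/163, 921/326, -171/326)

Apply the Gram-Schmidt recurrence
  u_1 = v_1
  u_i = v_i − Σ_{j<i} ((v_i · u_j) / (u_j · u_j)) · u_j.

Step by step this gives:
  u_1 = (2, 2, 1, 3)
  u_2 = (31/9, 4/9, -7/9, -7/3)
  u_3 = (68/163, -170/163, 921/326, -171/326)

Orthogonality check:
  u_2 · u_1 = 0 (should be 0)
  u_3 · u_1 = 0 (should be 0)
  u_3 · u_2 = 0 (should be 0)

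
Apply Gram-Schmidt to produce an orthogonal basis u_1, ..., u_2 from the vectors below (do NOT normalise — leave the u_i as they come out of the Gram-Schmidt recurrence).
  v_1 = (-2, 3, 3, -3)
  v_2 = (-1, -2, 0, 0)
Orthogonal basis:
  u_1 = (-2, 3, 3, -3)
  u_2 = (-39/31, -50/31, 12/31, -12/31)

Apply the Gram-Schmidt recurrence
  u_1 = v_1
  u_i = v_i − Σ_{j<i} ((v_i · u_j) / (u_j · u_j)) · u_j.

Step by step this gives:
  u_1 = (-2, 3, 3, -3)
  u_2 = (-39/31, -50/31, 12/31, -12/31)

Orthogonality check:
  u_2 · u_1 = 0 (should be 0)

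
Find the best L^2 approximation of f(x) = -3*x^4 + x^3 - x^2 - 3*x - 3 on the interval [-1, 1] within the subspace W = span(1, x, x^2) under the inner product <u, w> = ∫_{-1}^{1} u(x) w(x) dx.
g(x) = -25*x^2/7 - 12*x/5 - 96/35

The best approximation g ∈ W is the orthogonal projection of f onto W. Writing g = a_0 + a_1 x + a_2 x^2, the coefficients solve the normal equations G · a = b where
  G_{ij} = <φ_i, φ_j> and b_i = <f, φ_i>, with φ_0 = 1, φ_1 = x, φ_2 = x^2.
G =
  [2, 0, 2/3]
  [0, 2/3, 0]
  [2/3, 0, 2/5],
b = (-118/15, -8/5, -114/35).
Solving gives a_0 = -96/35, a_1 = -12/5, a_2 = -25/7, so
  g(x) = -25*x^2/7 - 12*x/5 - 96/35.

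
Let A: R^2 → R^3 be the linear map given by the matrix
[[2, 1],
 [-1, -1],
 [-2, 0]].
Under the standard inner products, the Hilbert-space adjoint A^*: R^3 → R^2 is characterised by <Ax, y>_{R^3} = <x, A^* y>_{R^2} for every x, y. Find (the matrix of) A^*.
A^* = A^T =
[[2, -1, -2],
 [1, -1, 0]]

For real matrices with standard dot products, the defining identity <Ax, y> = <x, A^* y> gives (Ax)^T y = x^T (A^*) y, i.e. x^T A^T y = x^T (A^*) y. Since this holds for all x, y, we must have A^* = A^T. Therefore
A^* =
[[2, -1, -2],
 [1, -1, 0]].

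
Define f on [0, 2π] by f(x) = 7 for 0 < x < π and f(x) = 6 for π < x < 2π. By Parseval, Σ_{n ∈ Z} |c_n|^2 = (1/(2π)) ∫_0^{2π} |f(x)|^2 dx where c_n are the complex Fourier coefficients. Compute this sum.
Σ |c_n|^2 = 85/2

Parseval equates the L^2 energy of f (normalised by 1/(2π)) with the ℓ^2 sum of its Fourier coefficients: (1/(2π)) ∫_0^{2π} |f|^2 = Σ |c_n|^2.
Compute the left side: (1/(2π)) [∫_0^π 7^2 dx + ∫_π^{2π} 6^2 dx] = (1/(2π)) · (49π + 36π) = (49 + 36)/2 = 85/2.
So Σ_{n ∈ Z} |c_n|^2 = 85/2.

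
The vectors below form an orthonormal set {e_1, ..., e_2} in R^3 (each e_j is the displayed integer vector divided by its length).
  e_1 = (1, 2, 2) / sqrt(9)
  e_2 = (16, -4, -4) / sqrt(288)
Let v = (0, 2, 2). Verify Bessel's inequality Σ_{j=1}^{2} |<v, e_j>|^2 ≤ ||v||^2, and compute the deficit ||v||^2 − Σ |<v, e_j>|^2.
Σ |<v, e_j>|^2 = 8; ||v||^2 = 8; deficit = 0

Write each e_j = u_j / sqrt(<u_j, u_j>) where u_j is the displayed integer vector. Then <v, e_j> = <v, u_j> / sqrt(<u_j, u_j>), so |<v, e_j>|^2 = <v, u_j>^2 / <u_j, u_j>.
Coefficients: <v, e_1> = 8/sqrt(9), <v, e_2> = -16/sqrt(288).
Square and sum: Σ |<v, e_j>|^2 = 8.
Compute ||v||^2 = v·v = 8.
Deficit = 8 − 8 = 0 ≥ 0, confirming Bessel's inequality. (The deficit equals ||v − Σ <v,e_j> e_j||^2, the squared distance from v to span{e_j}.)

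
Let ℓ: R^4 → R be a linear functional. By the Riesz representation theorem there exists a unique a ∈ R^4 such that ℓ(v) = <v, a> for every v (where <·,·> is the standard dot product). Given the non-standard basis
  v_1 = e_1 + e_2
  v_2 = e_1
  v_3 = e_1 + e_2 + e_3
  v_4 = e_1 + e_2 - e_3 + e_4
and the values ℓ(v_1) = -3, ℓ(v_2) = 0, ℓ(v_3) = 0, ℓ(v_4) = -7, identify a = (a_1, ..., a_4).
a = (0, -3, 3, -1)

Write a = (a_1, ..., a_4) in the standard basis. For each basis vector v_i, ℓ(v_i) = <v_i, a> is a linear equation in the a_j's. Collect the n equations into a matrix system V a = ℓ, where row i of V is v_i (expressed in the standard basis). Since V is invertible (lower-triangular with 1s on the diagonal, up to permutation), solve by back-substitution:
  V =
[[1, 1, 0, 0],
 [1, 0, 0, 0],
 [1, 1, 1, 0],
 [1, 1, -1, 1]]
  V a = (-3, 0, 0, -7)
Solving gives a = (0, -3, 3, -1).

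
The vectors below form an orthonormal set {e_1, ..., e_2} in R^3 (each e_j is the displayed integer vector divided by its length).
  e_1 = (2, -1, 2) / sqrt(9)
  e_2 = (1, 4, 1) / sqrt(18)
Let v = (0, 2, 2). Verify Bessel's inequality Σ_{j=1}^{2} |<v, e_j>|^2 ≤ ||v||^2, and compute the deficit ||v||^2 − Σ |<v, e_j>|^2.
Σ |<v, e_j>|^2 = 6; ||v||^2 = 8; deficit = 2

Write each e_j = u_j / sqrt(<u_j, u_j>) where u_j is the displayed integer vector. Then <v, e_j> = <v, u_j> / sqrt(<u_j, u_j>), so |<v, e_j>|^2 = <v, u_j>^2 / <u_j, u_j>.
Coefficients: <v, e_1> = 2/sqrt(9), <v, e_2> = 10/sqrt(18).
Square and sum: Σ |<v, e_j>|^2 = 6.
Compute ||v||^2 = v·v = 8.
Deficit = 8 − 6 = 2 ≥ 0, confirming Bessel's inequality. (The deficit equals ||v − Σ <v,e_j> e_j||^2, the squared distance from v to span{e_j}.)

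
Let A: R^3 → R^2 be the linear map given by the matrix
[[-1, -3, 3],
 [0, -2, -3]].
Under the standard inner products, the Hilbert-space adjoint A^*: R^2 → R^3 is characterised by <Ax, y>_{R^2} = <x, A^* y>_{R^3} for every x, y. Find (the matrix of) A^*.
A^* = A^T =
[[-1, 0],
 [-3, -2],
 [3, -3]]

For real matrices with standard dot products, the defining identity <Ax, y> = <x, A^* y> gives (Ax)^T y = x^T (A^*) y, i.e. x^T A^T y = x^T (A^*) y. Since this holds for all x, y, we must have A^* = A^T. Therefore
A^* =
[[-1, 0],
 [-3, -2],
 [3, -3]].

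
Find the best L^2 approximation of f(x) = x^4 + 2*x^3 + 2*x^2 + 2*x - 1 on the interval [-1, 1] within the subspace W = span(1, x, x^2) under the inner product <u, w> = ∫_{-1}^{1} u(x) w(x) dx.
g(x) = 20*x^2/7 + 16*x/5 - 38/35

The best approximation g ∈ W is the orthogonal projection of f onto W. Writing g = a_0 + a_1 x + a_2 x^2, the coefficients solve the normal equations G · a = b where
  G_{ij} = <φ_i, φ_j> and b_i = <f, φ_i>, with φ_0 = 1, φ_1 = x, φ_2 = x^2.
G =
  [2, 0, 2/3]
  [0, 2/3, 0]
  [2/3, 0, 2/5],
b = (-4/15, 32/15, 44/105).
Solving gives a_0 = -38/35, a_1 = 16/5, a_2 = 20/7, so
  g(x) = 20*x^2/7 + 16*x/5 - 38/35.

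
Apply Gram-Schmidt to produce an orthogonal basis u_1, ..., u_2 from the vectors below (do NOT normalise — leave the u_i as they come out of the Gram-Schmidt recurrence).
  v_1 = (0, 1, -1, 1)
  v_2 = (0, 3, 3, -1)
Orthogonal basis:
  u_1 = (0, 1, -1, 1)
  u_2 = (0, 10/3, 8/3, -2/3)

Apply the Gram-Schmidt recurrence
  u_1 = v_1
  u_i = v_i − Σ_{j<i} ((v_i · u_j) / (u_j · u_j)) · u_j.

Step by step this gives:
  u_1 = (0, 1, -1, 1)
  u_2 = (0, 10/3, 8/3, -2/3)

Orthogonality check:
  u_2 · u_1 = 0 (should be 0)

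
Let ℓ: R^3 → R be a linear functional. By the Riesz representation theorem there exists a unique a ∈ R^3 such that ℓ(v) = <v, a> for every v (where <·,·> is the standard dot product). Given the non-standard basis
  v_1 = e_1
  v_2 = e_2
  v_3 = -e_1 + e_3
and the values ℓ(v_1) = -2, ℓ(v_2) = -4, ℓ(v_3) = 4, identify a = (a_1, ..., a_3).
a = (-2, -4, 2)

Write a = (a_1, ..., a_3) in the standard basis. For each basis vector v_i, ℓ(v_i) = <v_i, a> is a linear equation in the a_j's. Collect the n equations into a matrix system V a = ℓ, where row i of V is v_i (expressed in the standard basis). Since V is invertible (lower-triangular with 1s on the diagonal, up to permutation), solve by back-substitution:
  V =
[[1, 0, 0],
 [0, 1, 0],
 [-1, 0, 1]]
  V a = (-2, -4, 4)
Solving gives a = (-2, -4, 2).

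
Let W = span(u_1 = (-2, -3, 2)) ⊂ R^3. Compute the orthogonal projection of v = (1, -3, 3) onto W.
proj_W(v) = (-26/17, -39/17, 26/17)

Set up U = [u_1 | ... | u_1] ∈ R^(3×1). The projector onto W = col(U) is P = U (U^T U)^(-1) U^T.
Compute U^T U =
  [17],
and U^T v = (13).
Solve U^T U · c = U^T v for the coefficients: c = (13/17). The projection is proj_W(v) = U c.
Check: (v - proj_W(v)) · u_1 = 0  (should be 0).
Result: proj_W(v) = (-26/17, -39/17, 26/17).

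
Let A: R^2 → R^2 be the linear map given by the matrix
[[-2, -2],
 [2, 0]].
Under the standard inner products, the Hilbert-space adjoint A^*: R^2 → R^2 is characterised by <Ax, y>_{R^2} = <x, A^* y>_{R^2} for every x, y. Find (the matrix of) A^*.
A^* = A^T =
[[-2, 2],
 [-2, 0]]

For real matrices with standard dot products, the defining identity <Ax, y> = <x, A^* y> gives (Ax)^T y = x^T (A^*) y, i.e. x^T A^T y = x^T (A^*) y. Since this holds for all x, y, we must have A^* = A^T. Therefore
A^* =
[[-2, 2],
 [-2, 0]].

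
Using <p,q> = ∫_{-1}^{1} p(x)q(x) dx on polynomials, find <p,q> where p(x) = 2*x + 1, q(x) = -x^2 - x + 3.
<p,q> = 4

Expand the product: p(x)·q(x) = -2*x^3 - 3*x^2 + 5*x + 3.
∫_{-1}^{1} of each monomial x^k gives [2/(k+1) if k even, 0 if k odd]. Integrating term-by-term (or equivalently evaluating the antiderivative F(x) = -x^4/2 - x^3 + 5*x^2/2 + 3*x at the endpoints):
  F(1) − F(−1) = 4 − (0) = 4.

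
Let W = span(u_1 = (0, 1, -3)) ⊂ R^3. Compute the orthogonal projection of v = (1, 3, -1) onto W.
proj_W(v) = (0, 3/5, -9/5)

Set up U = [u_1 | ... | u_1] ∈ R^(3×1). The projector onto W = col(U) is P = U (U^T U)^(-1) U^T.
Compute U^T U =
  [10],
and U^T v = (6).
Solve U^T U · c = U^T v for the coefficients: c = (3/5). The projection is proj_W(v) = U c.
Check: (v - proj_W(v)) · u_1 = 0  (should be 0).
Result: proj_W(v) = (0, 3/5, -9/5).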